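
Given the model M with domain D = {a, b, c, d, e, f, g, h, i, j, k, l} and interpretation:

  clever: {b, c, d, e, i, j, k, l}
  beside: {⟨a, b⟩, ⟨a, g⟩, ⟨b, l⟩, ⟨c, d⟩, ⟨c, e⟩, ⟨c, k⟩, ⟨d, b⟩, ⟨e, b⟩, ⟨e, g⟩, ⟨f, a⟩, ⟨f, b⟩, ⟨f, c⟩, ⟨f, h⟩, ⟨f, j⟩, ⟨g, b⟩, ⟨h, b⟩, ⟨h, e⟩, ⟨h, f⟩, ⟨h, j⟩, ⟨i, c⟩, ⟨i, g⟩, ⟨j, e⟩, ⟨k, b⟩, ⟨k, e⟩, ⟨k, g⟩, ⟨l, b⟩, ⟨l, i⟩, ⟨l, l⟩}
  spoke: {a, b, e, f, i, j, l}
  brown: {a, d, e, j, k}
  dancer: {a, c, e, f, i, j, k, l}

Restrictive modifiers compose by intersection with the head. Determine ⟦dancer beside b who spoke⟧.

⟦beside b⟧ = {x : ⟨x, b⟩ ∈ ⟦beside⟧} = {a, d, e, f, g, h, k, l}
⟦who spoke⟧ = ⟦spoke⟧ = {a, b, e, f, i, j, l}
⟦dancer⟧ = {a, c, e, f, i, j, k, l}
… ∩ ⟦beside b⟧ = {a, c, e, f, i, j, k, l} ∩ {a, d, e, f, g, h, k, l} = {a, e, f, k, l}
… ∩ ⟦who spoke⟧ = {a, e, f, k, l} ∩ {a, b, e, f, i, j, l} = {a, e, f, l}
So ⟦dancer beside b who spoke⟧ = {a, e, f, l}.

{a, e, f, l}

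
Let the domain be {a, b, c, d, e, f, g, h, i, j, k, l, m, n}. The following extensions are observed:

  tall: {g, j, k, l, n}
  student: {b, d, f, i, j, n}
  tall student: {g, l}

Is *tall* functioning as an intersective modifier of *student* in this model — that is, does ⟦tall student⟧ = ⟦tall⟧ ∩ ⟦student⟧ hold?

⟦tall⟧ ∩ ⟦student⟧ = {g, j, k, l, n} ∩ {b, d, f, i, j, n} = {j, n}
Observed ⟦tall student⟧ = {g, l}.
These differ, so the modifier is not intersective in this model.

no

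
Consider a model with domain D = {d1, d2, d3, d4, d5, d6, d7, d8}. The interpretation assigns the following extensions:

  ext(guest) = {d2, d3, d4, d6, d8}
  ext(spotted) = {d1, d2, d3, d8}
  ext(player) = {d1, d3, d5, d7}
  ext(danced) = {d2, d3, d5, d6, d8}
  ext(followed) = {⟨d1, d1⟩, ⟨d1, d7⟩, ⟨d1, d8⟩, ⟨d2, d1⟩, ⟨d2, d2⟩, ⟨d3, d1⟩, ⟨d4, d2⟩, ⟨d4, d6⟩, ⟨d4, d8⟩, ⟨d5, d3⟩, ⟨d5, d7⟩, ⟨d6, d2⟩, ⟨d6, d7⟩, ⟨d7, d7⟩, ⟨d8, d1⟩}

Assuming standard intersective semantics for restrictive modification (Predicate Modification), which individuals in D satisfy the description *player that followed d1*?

⟦that followed d1⟧ = {x : ⟨x, d1⟩ ∈ ⟦followed⟧} = {d1, d2, d3, d8}
⟦player⟧ = {d1, d3, d5, d7}
… ∩ ⟦that followed d1⟧ = {d1, d3, d5, d7} ∩ {d1, d2, d3, d8} = {d1, d3}
So ⟦player that followed d1⟧ = {d1, d3}.

{d1, d3}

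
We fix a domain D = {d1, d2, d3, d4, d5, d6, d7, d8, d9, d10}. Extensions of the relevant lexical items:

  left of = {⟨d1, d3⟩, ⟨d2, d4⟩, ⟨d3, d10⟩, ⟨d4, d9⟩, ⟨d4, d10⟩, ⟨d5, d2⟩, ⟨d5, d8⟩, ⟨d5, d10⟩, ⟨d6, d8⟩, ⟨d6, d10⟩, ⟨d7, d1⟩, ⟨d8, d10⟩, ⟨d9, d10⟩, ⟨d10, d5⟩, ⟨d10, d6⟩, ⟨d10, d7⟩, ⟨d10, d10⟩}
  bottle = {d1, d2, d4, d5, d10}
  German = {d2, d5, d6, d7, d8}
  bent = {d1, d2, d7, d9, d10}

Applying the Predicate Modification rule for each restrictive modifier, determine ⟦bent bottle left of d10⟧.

{d10}

⟦left of d10⟧ = {x : ⟨x, d10⟩ ∈ ⟦left of⟧} = {d3, d4, d5, d6, d8, d9, d10}
⟦bottle⟧ = {d1, d2, d4, d5, d10}
… ∩ ⟦left of d10⟧ = {d1, d2, d4, d5, d10} ∩ {d3, d4, d5, d6, d8, d9, d10} = {d4, d5, d10}
… ∩ ⟦bent⟧ = {d4, d5, d10} ∩ {d1, d2, d7, d9, d10} = {d10}
So ⟦bent bottle left of d10⟧ = {d10}.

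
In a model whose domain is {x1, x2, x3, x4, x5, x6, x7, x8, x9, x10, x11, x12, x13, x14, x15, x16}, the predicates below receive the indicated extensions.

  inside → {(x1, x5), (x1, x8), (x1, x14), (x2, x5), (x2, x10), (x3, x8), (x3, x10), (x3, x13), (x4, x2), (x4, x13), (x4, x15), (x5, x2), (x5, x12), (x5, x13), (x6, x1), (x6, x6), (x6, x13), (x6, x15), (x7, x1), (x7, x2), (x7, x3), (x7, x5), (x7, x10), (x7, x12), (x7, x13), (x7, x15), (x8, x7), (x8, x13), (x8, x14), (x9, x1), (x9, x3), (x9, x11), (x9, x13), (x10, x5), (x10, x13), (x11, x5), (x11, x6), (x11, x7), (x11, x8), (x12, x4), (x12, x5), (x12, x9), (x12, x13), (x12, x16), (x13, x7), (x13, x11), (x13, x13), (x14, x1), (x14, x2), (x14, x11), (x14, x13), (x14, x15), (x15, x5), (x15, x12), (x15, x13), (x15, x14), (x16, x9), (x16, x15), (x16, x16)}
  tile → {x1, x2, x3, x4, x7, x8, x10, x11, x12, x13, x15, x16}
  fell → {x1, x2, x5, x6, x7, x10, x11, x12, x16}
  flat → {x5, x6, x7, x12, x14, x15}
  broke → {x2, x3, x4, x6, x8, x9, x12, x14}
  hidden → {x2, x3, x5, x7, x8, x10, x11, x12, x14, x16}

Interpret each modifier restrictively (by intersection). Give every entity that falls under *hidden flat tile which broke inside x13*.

⟦which broke⟧ = ⟦broke⟧ = {x2, x3, x4, x6, x8, x9, x12, x14}
⟦inside x13⟧ = {x : ⟨x, x13⟩ ∈ ⟦inside⟧} = {x3, x4, x5, x6, x7, x8, x9, x10, x12, x13, x14, x15}
⟦tile⟧ = {x1, x2, x3, x4, x7, x8, x10, x11, x12, x13, x15, x16}
… ∩ ⟦which broke⟧ = {x1, x2, x3, x4, x7, x8, x10, x11, x12, x13, x15, x16} ∩ {x2, x3, x4, x6, x8, x9, x12, x14} = {x2, x3, x4, x8, x12}
… ∩ ⟦inside x13⟧ = {x2, x3, x4, x8, x12} ∩ {x3, x4, x5, x6, x7, x8, x9, x10, x12, x13, x14, x15} = {x3, x4, x8, x12}
… ∩ ⟦hidden⟧ = {x3, x4, x8, x12} ∩ {x2, x3, x5, x7, x8, x10, x11, x12, x14, x16} = {x3, x8, x12}
… ∩ ⟦flat⟧ = {x3, x8, x12} ∩ {x5, x6, x7, x12, x14, x15} = {x12}
So ⟦hidden flat tile which broke inside x13⟧ = {x12}.

{x12}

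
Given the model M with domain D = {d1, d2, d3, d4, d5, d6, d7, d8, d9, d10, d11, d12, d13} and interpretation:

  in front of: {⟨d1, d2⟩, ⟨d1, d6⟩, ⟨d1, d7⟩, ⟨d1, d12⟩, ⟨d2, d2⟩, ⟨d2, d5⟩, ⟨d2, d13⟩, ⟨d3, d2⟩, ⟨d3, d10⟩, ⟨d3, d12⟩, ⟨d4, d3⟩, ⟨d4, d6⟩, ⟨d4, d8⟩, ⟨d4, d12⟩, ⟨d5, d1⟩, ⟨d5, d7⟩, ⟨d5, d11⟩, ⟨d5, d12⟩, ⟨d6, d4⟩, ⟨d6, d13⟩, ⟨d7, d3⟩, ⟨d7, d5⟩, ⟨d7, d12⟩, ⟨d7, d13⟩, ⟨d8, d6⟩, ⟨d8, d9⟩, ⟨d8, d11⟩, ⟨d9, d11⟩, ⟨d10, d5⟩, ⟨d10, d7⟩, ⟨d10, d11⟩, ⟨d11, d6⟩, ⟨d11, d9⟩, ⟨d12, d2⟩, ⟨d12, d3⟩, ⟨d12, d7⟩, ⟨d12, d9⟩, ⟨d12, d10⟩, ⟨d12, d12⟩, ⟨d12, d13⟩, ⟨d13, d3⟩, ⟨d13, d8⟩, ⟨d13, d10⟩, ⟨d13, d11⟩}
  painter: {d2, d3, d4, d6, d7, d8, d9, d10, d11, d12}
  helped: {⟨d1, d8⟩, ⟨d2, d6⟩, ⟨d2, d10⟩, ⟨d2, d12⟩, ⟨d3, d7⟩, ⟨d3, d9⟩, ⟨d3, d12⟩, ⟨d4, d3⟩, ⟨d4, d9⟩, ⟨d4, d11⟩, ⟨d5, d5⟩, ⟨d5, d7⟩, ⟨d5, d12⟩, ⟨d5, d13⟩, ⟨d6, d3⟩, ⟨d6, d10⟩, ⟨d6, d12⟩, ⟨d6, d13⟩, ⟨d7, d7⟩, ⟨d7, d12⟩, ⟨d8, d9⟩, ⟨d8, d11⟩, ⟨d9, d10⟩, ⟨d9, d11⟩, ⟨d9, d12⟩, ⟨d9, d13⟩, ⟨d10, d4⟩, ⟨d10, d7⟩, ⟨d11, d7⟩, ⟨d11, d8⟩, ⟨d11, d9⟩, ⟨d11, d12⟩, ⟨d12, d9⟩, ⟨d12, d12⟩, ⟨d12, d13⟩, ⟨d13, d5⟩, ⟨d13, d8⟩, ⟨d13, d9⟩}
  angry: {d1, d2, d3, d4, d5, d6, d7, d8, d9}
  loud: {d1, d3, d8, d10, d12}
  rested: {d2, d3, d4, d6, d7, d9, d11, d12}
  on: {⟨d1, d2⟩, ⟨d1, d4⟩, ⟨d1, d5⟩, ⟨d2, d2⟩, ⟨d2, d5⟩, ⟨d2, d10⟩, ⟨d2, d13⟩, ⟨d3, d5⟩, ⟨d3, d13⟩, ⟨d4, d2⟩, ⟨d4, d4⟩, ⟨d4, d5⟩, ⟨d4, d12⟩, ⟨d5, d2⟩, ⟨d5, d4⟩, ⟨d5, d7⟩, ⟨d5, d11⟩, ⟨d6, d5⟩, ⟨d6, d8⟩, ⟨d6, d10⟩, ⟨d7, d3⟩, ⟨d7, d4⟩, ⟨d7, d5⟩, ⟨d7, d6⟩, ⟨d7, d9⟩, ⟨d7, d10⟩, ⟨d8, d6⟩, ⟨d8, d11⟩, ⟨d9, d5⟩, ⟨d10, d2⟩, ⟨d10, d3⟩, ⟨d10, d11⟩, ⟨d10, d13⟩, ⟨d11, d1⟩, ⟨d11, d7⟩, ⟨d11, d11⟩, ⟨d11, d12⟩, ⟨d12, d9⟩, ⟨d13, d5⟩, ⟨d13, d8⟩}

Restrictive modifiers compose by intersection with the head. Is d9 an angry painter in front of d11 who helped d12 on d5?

⟦in front of d11⟧ = {x : ⟨x, d11⟩ ∈ ⟦in front of⟧} = {d5, d8, d9, d10, d13}
⟦who helped d12⟧ = {x : ⟨x, d12⟩ ∈ ⟦helped⟧} = {d2, d3, d5, d6, d7, d9, d11, d12}
⟦on d5⟧ = {x : ⟨x, d5⟩ ∈ ⟦on⟧} = {d1, d2, d3, d4, d6, d7, d9, d13}
⟦painter⟧ = {d2, d3, d4, d6, d7, d8, d9, d10, d11, d12}
… ∩ ⟦in front of d11⟧ = {d2, d3, d4, d6, d7, d8, d9, d10, d11, d12} ∩ {d5, d8, d9, d10, d13} = {d8, d9, d10}
… ∩ ⟦who helped d12⟧ = {d8, d9, d10} ∩ {d2, d3, d5, d6, d7, d9, d11, d12} = {d9}
… ∩ ⟦on d5⟧ = {d9} ∩ {d1, d2, d3, d4, d6, d7, d9, d13} = {d9}
… ∩ ⟦angry⟧ = {d9} ∩ {d1, d2, d3, d4, d5, d6, d7, d8, d9} = {d9}
⟦angry painter in front of d11 who helped d12 on d5⟧ = {d9}; d9 ∈ this set.

yes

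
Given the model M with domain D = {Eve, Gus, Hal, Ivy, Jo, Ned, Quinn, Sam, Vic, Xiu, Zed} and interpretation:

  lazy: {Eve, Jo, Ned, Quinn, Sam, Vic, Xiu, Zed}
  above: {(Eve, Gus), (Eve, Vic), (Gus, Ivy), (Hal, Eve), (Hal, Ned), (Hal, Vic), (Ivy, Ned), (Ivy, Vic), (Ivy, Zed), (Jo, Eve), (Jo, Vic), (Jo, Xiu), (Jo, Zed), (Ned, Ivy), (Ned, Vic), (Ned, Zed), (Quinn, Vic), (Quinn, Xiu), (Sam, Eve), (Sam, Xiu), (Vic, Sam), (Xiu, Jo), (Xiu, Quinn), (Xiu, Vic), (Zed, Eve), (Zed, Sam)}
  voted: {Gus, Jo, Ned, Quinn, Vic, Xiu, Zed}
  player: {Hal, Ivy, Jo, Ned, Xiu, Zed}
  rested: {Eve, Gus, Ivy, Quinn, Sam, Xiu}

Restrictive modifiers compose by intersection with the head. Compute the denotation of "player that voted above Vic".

{Jo, Ned, Xiu}

⟦that voted⟧ = ⟦voted⟧ = {Gus, Jo, Ned, Quinn, Vic, Xiu, Zed}
⟦above Vic⟧ = {x : ⟨x, Vic⟩ ∈ ⟦above⟧} = {Eve, Hal, Ivy, Jo, Ned, Quinn, Xiu}
⟦player⟧ = {Hal, Ivy, Jo, Ned, Xiu, Zed}
… ∩ ⟦that voted⟧ = {Hal, Ivy, Jo, Ned, Xiu, Zed} ∩ {Gus, Jo, Ned, Quinn, Vic, Xiu, Zed} = {Jo, Ned, Xiu, Zed}
… ∩ ⟦above Vic⟧ = {Jo, Ned, Xiu, Zed} ∩ {Eve, Hal, Ivy, Jo, Ned, Quinn, Xiu} = {Jo, Ned, Xiu}
So ⟦player that voted above Vic⟧ = {Jo, Ned, Xiu}.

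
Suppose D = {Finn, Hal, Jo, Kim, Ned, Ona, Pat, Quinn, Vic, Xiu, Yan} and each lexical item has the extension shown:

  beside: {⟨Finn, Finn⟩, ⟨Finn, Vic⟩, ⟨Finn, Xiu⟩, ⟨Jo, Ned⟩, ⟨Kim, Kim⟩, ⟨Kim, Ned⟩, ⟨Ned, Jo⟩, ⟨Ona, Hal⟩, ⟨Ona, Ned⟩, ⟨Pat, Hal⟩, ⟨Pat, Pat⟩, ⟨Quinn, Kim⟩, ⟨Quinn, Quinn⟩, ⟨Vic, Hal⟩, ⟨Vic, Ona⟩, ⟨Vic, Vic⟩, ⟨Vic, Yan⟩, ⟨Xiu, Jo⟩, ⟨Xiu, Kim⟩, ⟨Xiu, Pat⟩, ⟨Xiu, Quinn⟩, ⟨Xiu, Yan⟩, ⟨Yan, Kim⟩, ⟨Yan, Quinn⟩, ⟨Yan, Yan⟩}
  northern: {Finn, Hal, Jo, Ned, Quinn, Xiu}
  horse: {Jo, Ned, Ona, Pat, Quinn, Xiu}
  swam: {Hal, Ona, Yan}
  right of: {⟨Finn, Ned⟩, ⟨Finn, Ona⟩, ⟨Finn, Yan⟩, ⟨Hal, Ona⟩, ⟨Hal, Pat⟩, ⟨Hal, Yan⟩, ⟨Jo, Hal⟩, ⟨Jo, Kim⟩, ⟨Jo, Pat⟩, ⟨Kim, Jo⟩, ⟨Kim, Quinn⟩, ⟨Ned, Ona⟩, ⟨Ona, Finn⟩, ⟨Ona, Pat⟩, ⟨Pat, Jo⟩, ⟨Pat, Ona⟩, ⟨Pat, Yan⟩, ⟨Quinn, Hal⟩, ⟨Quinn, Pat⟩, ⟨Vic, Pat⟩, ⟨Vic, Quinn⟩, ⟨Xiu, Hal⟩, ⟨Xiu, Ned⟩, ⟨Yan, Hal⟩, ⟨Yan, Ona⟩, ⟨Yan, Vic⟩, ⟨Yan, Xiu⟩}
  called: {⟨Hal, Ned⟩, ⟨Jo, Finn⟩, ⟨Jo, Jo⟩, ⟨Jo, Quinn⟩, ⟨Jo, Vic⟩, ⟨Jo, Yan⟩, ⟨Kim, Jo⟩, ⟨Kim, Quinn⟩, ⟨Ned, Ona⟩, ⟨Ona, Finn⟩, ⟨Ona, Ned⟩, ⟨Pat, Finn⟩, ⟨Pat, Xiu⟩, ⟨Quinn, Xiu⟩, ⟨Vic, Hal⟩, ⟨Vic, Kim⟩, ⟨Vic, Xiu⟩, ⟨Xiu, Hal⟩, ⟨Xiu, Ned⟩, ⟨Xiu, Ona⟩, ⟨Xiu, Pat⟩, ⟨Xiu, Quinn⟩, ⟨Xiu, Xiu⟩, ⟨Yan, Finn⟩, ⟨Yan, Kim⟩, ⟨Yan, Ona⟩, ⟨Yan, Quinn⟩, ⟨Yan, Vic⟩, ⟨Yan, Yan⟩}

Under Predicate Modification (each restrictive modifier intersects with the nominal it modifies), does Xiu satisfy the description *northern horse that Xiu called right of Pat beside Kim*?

no

⟦that Xiu called⟧ = {x : ⟨Xiu, x⟩ ∈ ⟦called⟧} = {Hal, Ned, Ona, Pat, Quinn, Xiu}
⟦right of Pat⟧ = {x : ⟨x, Pat⟩ ∈ ⟦right of⟧} = {Hal, Jo, Ona, Quinn, Vic}
⟦beside Kim⟧ = {x : ⟨x, Kim⟩ ∈ ⟦beside⟧} = {Kim, Quinn, Xiu, Yan}
⟦horse⟧ = {Jo, Ned, Ona, Pat, Quinn, Xiu}
… ∩ ⟦that Xiu called⟧ = {Jo, Ned, Ona, Pat, Quinn, Xiu} ∩ {Hal, Ned, Ona, Pat, Quinn, Xiu} = {Ned, Ona, Pat, Quinn, Xiu}
… ∩ ⟦right of Pat⟧ = {Ned, Ona, Pat, Quinn, Xiu} ∩ {Hal, Jo, Ona, Quinn, Vic} = {Ona, Quinn}
… ∩ ⟦beside Kim⟧ = {Ona, Quinn} ∩ {Kim, Quinn, Xiu, Yan} = {Quinn}
… ∩ ⟦northern⟧ = {Quinn} ∩ {Finn, Hal, Jo, Ned, Quinn, Xiu} = {Quinn}
⟦northern horse that Xiu called right of Pat beside Kim⟧ = {Quinn}; Xiu ∉ this set.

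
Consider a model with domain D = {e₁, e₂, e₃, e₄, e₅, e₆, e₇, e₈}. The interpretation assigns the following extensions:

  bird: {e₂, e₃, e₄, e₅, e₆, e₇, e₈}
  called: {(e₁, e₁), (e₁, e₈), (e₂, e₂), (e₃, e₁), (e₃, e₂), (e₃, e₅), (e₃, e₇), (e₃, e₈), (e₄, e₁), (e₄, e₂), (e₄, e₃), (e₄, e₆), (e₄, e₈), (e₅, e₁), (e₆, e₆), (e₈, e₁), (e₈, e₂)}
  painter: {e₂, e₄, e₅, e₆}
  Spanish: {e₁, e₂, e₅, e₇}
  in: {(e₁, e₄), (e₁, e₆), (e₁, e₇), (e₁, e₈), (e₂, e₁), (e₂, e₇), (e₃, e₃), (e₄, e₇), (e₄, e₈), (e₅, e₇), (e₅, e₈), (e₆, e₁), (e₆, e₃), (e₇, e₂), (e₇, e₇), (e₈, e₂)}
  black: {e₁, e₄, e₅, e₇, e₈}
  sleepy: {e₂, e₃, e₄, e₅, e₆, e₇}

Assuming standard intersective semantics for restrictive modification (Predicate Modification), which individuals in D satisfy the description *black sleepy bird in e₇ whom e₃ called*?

{e₅, e₇}

⟦in e₇⟧ = {x : ⟨x, e₇⟩ ∈ ⟦in⟧} = {e₁, e₂, e₄, e₅, e₇}
⟦whom e₃ called⟧ = {x : ⟨e₃, x⟩ ∈ ⟦called⟧} = {e₁, e₂, e₅, e₇, e₈}
⟦bird⟧ = {e₂, e₃, e₄, e₅, e₆, e₇, e₈}
… ∩ ⟦in e₇⟧ = {e₂, e₃, e₄, e₅, e₆, e₇, e₈} ∩ {e₁, e₂, e₄, e₅, e₇} = {e₂, e₄, e₅, e₇}
… ∩ ⟦whom e₃ called⟧ = {e₂, e₄, e₅, e₇} ∩ {e₁, e₂, e₅, e₇, e₈} = {e₂, e₅, e₇}
… ∩ ⟦black⟧ = {e₂, e₅, e₇} ∩ {e₁, e₄, e₅, e₇, e₈} = {e₅, e₇}
… ∩ ⟦sleepy⟧ = {e₅, e₇} ∩ {e₂, e₃, e₄, e₅, e₆, e₇} = {e₅, e₇}
So ⟦black sleepy bird in e₇ whom e₃ called⟧ = {e₅, e₇}.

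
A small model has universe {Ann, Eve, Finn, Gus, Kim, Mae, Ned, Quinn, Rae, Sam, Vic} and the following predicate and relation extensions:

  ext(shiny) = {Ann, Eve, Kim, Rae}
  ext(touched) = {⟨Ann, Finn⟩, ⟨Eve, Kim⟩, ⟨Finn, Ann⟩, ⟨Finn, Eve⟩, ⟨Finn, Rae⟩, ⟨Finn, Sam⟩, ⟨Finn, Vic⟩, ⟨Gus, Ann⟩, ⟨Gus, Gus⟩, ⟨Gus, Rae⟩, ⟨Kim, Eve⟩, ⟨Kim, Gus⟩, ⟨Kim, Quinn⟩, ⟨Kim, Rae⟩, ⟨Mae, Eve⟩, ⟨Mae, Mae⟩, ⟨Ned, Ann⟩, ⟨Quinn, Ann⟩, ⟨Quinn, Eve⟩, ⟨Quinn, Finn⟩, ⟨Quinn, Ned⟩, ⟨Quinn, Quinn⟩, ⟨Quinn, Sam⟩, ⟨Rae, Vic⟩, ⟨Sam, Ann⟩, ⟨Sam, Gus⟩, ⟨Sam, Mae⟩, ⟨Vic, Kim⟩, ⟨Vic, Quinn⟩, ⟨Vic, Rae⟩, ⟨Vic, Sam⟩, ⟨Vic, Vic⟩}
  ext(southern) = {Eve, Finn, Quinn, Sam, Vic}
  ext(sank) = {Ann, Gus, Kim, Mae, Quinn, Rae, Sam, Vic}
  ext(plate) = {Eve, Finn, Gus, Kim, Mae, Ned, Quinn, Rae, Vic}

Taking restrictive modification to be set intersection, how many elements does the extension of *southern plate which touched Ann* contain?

2

⟦which touched Ann⟧ = {x : ⟨x, Ann⟩ ∈ ⟦touched⟧} = {Finn, Gus, Ned, Quinn, Sam}
⟦plate⟧ = {Eve, Finn, Gus, Kim, Mae, Ned, Quinn, Rae, Vic}
… ∩ ⟦which touched Ann⟧ = {Eve, Finn, Gus, Kim, Mae, Ned, Quinn, Rae, Vic} ∩ {Finn, Gus, Ned, Quinn, Sam} = {Finn, Gus, Ned, Quinn}
… ∩ ⟦southern⟧ = {Finn, Gus, Ned, Quinn} ∩ {Eve, Finn, Quinn, Sam, Vic} = {Finn, Quinn}
⟦southern plate which touched Ann⟧ = {Finn, Quinn}, so the cardinality is 2.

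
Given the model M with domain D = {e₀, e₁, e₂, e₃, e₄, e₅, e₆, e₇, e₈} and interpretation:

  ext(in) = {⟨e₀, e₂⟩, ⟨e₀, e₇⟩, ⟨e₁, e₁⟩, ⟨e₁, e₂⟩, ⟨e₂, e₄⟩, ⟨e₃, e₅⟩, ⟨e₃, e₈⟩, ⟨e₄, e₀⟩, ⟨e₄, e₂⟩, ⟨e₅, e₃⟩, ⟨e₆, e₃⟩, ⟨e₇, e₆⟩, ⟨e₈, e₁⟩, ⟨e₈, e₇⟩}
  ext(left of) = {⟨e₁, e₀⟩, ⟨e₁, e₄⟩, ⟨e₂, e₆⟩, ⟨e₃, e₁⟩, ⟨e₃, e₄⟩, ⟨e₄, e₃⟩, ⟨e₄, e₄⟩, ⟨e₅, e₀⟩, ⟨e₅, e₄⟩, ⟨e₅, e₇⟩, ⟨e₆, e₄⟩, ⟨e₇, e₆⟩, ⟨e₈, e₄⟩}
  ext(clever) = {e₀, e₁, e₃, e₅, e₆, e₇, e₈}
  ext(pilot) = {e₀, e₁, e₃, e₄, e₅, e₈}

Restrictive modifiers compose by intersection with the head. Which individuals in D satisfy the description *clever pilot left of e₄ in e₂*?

⟦left of e₄⟧ = {x : ⟨x, e₄⟩ ∈ ⟦left of⟧} = {e₁, e₃, e₄, e₅, e₆, e₈}
⟦in e₂⟧ = {x : ⟨x, e₂⟩ ∈ ⟦in⟧} = {e₀, e₁, e₄}
⟦pilot⟧ = {e₀, e₁, e₃, e₄, e₅, e₈}
… ∩ ⟦left of e₄⟧ = {e₀, e₁, e₃, e₄, e₅, e₈} ∩ {e₁, e₃, e₄, e₅, e₆, e₈} = {e₁, e₃, e₄, e₅, e₈}
… ∩ ⟦in e₂⟧ = {e₁, e₃, e₄, e₅, e₈} ∩ {e₀, e₁, e₄} = {e₁, e₄}
… ∩ ⟦clever⟧ = {e₁, e₄} ∩ {e₀, e₁, e₃, e₅, e₆, e₇, e₈} = {e₁}
So ⟦clever pilot left of e₄ in e₂⟧ = {e₁}.

{e₁}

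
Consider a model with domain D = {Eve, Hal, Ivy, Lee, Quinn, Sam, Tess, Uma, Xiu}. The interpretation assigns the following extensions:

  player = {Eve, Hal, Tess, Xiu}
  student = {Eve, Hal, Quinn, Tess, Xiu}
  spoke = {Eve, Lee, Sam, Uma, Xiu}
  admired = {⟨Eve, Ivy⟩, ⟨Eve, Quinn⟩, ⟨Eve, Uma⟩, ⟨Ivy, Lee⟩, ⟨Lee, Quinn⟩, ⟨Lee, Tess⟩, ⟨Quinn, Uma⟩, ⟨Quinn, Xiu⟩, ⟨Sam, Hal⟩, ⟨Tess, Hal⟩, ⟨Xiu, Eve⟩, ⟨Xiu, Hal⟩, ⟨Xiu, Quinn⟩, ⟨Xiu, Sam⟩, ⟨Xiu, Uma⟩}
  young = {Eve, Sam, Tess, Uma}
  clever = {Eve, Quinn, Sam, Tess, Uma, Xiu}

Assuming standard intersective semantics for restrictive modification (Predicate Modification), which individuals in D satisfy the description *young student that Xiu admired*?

⟦that Xiu admired⟧ = {x : ⟨Xiu, x⟩ ∈ ⟦admired⟧} = {Eve, Hal, Quinn, Sam, Uma}
⟦student⟧ = {Eve, Hal, Quinn, Tess, Xiu}
… ∩ ⟦that Xiu admired⟧ = {Eve, Hal, Quinn, Tess, Xiu} ∩ {Eve, Hal, Quinn, Sam, Uma} = {Eve, Hal, Quinn}
… ∩ ⟦young⟧ = {Eve, Hal, Quinn} ∩ {Eve, Sam, Tess, Uma} = {Eve}
So ⟦young student that Xiu admired⟧ = {Eve}.

{Eve}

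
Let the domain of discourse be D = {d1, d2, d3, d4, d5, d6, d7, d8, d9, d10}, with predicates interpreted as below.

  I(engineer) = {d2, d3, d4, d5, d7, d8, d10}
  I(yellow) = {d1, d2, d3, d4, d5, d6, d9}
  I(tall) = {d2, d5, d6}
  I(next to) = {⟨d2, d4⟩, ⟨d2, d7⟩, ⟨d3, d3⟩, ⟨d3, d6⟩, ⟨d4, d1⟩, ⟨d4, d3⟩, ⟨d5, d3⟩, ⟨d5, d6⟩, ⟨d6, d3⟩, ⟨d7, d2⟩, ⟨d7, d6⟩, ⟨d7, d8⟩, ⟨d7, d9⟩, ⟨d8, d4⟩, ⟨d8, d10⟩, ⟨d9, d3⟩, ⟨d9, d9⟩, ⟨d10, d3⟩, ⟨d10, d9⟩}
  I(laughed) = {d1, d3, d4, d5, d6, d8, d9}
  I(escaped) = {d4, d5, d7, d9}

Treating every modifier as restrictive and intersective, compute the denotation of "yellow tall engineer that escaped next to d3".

{d5}

⟦that escaped⟧ = ⟦escaped⟧ = {d4, d5, d7, d9}
⟦next to d3⟧ = {x : ⟨x, d3⟩ ∈ ⟦next to⟧} = {d3, d4, d5, d6, d9, d10}
⟦engineer⟧ = {d2, d3, d4, d5, d7, d8, d10}
… ∩ ⟦that escaped⟧ = {d2, d3, d4, d5, d7, d8, d10} ∩ {d4, d5, d7, d9} = {d4, d5, d7}
… ∩ ⟦next to d3⟧ = {d4, d5, d7} ∩ {d3, d4, d5, d6, d9, d10} = {d4, d5}
… ∩ ⟦yellow⟧ = {d4, d5} ∩ {d1, d2, d3, d4, d5, d6, d9} = {d4, d5}
… ∩ ⟦tall⟧ = {d4, d5} ∩ {d2, d5, d6} = {d5}
So ⟦yellow tall engineer that escaped next to d3⟧ = {d5}.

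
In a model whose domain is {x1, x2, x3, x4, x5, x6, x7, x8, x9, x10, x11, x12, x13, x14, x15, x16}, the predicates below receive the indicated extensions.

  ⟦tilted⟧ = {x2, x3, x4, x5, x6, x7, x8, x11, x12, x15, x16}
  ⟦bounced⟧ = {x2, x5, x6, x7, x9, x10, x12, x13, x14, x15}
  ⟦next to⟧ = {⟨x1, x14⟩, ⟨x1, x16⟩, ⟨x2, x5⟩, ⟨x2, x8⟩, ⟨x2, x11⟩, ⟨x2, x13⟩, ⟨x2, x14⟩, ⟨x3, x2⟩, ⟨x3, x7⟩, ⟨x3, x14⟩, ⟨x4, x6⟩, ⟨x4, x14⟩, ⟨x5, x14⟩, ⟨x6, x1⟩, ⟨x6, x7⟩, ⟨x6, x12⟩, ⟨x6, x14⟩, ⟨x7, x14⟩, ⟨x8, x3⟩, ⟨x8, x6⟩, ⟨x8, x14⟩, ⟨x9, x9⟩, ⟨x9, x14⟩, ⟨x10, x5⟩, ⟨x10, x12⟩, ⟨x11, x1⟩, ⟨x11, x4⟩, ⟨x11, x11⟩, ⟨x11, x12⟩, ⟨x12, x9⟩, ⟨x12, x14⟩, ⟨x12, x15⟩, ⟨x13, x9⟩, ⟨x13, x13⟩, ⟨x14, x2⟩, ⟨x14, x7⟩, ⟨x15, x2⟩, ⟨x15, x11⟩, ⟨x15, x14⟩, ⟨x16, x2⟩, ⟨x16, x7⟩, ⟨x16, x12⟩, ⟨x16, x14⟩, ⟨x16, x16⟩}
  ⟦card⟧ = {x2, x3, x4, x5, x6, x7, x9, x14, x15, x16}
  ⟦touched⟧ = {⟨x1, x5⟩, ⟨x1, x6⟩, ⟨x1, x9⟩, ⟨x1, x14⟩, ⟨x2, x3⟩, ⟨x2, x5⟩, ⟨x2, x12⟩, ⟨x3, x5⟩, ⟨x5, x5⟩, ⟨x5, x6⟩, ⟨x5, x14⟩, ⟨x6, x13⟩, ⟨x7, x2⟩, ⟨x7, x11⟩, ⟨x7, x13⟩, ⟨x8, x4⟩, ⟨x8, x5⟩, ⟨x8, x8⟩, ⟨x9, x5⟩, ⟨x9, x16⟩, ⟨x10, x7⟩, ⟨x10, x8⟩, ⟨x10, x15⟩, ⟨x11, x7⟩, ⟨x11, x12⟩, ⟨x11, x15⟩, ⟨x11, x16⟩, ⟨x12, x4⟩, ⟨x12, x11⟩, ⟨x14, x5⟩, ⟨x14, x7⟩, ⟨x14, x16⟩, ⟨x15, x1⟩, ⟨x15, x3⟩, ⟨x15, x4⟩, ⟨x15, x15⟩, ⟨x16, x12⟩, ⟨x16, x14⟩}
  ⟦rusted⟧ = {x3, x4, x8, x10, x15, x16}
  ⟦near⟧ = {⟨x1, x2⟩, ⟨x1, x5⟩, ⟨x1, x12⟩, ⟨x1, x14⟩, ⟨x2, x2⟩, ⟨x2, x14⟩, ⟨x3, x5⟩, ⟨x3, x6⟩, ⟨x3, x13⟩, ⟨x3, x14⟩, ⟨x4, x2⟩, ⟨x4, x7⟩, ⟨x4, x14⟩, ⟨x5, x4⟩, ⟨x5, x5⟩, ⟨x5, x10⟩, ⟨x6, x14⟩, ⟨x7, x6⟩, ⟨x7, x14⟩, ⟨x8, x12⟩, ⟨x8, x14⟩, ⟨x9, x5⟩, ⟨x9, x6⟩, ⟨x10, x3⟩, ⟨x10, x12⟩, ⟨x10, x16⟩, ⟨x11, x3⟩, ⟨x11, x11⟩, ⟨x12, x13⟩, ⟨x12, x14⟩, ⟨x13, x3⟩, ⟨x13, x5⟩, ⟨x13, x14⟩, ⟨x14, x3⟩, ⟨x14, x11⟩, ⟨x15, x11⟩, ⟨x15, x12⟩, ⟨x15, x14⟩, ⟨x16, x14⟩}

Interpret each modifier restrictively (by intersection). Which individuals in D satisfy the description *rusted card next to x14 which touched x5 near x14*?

{x3}

⟦next to x14⟧ = {x : ⟨x, x14⟩ ∈ ⟦next to⟧} = {x1, x2, x3, x4, x5, x6, x7, x8, x9, x12, x15, x16}
⟦which touched x5⟧ = {x : ⟨x, x5⟩ ∈ ⟦touched⟧} = {x1, x2, x3, x5, x8, x9, x14}
⟦near x14⟧ = {x : ⟨x, x14⟩ ∈ ⟦near⟧} = {x1, x2, x3, x4, x6, x7, x8, x12, x13, x15, x16}
⟦card⟧ = {x2, x3, x4, x5, x6, x7, x9, x14, x15, x16}
… ∩ ⟦next to x14⟧ = {x2, x3, x4, x5, x6, x7, x9, x14, x15, x16} ∩ {x1, x2, x3, x4, x5, x6, x7, x8, x9, x12, x15, x16} = {x2, x3, x4, x5, x6, x7, x9, x15, x16}
… ∩ ⟦which touched x5⟧ = {x2, x3, x4, x5, x6, x7, x9, x15, x16} ∩ {x1, x2, x3, x5, x8, x9, x14} = {x2, x3, x5, x9}
… ∩ ⟦near x14⟧ = {x2, x3, x5, x9} ∩ {x1, x2, x3, x4, x6, x7, x8, x12, x13, x15, x16} = {x2, x3}
… ∩ ⟦rusted⟧ = {x2, x3} ∩ {x3, x4, x8, x10, x15, x16} = {x3}
So ⟦rusted card next to x14 which touched x5 near x14⟧ = {x3}.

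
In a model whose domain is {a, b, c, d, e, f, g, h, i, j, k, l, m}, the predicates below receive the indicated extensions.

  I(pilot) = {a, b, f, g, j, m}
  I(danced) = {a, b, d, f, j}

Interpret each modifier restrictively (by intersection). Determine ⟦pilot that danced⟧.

⟦that danced⟧ = ⟦danced⟧ = {a, b, d, f, j}
⟦pilot⟧ = {a, b, f, g, j, m}
… ∩ ⟦that danced⟧ = {a, b, f, g, j, m} ∩ {a, b, d, f, j} = {a, b, f, j}
So ⟦pilot that danced⟧ = {a, b, f, j}.

{a, b, f, j}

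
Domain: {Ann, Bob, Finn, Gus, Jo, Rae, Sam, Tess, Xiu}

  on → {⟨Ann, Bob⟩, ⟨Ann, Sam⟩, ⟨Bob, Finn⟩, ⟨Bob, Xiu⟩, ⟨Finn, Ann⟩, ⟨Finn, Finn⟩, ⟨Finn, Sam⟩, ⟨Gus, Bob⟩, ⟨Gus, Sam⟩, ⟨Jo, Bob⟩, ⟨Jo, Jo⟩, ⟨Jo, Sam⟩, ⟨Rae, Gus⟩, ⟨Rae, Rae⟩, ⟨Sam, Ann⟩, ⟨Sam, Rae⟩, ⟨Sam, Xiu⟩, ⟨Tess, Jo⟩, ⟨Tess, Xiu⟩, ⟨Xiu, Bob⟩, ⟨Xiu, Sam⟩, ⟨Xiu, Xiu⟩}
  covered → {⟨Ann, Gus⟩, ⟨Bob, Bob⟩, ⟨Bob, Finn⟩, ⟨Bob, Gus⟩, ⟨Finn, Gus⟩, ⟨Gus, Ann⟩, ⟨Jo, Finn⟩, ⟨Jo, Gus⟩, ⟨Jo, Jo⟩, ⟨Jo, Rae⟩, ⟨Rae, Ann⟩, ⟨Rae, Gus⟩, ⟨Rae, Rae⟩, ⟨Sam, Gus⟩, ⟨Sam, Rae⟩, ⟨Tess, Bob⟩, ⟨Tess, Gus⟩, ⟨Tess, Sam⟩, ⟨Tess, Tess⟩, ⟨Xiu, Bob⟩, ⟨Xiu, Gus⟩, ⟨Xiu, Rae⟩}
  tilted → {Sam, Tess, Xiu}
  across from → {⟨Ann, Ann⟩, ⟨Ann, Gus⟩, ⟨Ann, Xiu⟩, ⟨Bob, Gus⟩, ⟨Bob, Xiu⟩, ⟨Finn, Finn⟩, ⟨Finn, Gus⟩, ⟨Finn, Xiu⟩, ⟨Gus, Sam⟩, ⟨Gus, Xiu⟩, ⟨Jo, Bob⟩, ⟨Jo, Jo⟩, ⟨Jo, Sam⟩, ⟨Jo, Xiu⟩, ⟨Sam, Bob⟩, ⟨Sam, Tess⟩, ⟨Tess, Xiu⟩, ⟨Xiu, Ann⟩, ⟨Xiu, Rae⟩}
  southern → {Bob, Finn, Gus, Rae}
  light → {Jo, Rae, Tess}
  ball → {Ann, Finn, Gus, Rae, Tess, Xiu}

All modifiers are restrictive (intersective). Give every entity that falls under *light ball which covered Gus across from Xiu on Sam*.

⟦which covered Gus⟧ = {x : ⟨x, Gus⟩ ∈ ⟦covered⟧} = {Ann, Bob, Finn, Jo, Rae, Sam, Tess, Xiu}
⟦across from Xiu⟧ = {x : ⟨x, Xiu⟩ ∈ ⟦across from⟧} = {Ann, Bob, Finn, Gus, Jo, Tess}
⟦on Sam⟧ = {x : ⟨x, Sam⟩ ∈ ⟦on⟧} = {Ann, Finn, Gus, Jo, Xiu}
⟦ball⟧ = {Ann, Finn, Gus, Rae, Tess, Xiu}
… ∩ ⟦which covered Gus⟧ = {Ann, Finn, Gus, Rae, Tess, Xiu} ∩ {Ann, Bob, Finn, Jo, Rae, Sam, Tess, Xiu} = {Ann, Finn, Rae, Tess, Xiu}
… ∩ ⟦across from Xiu⟧ = {Ann, Finn, Rae, Tess, Xiu} ∩ {Ann, Bob, Finn, Gus, Jo, Tess} = {Ann, Finn, Tess}
… ∩ ⟦on Sam⟧ = {Ann, Finn, Tess} ∩ {Ann, Finn, Gus, Jo, Xiu} = {Ann, Finn}
… ∩ ⟦light⟧ = {Ann, Finn} ∩ {Jo, Rae, Tess} = ∅
So ⟦light ball which covered Gus across from Xiu on Sam⟧ = { }.

{ }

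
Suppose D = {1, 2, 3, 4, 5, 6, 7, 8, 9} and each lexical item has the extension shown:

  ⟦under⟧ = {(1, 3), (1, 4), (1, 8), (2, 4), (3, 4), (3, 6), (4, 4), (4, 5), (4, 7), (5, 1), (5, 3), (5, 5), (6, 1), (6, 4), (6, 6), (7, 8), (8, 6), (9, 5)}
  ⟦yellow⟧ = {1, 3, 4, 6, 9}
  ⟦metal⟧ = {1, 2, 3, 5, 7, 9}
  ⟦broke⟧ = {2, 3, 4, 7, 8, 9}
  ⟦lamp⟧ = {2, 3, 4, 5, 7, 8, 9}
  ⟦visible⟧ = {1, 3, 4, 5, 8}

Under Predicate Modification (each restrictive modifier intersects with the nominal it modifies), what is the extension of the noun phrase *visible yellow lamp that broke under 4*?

⟦that broke⟧ = ⟦broke⟧ = {2, 3, 4, 7, 8, 9}
⟦under 4⟧ = {x : ⟨x, 4⟩ ∈ ⟦under⟧} = {1, 2, 3, 4, 6}
⟦lamp⟧ = {2, 3, 4, 5, 7, 8, 9}
… ∩ ⟦that broke⟧ = {2, 3, 4, 5, 7, 8, 9} ∩ {2, 3, 4, 7, 8, 9} = {2, 3, 4, 7, 8, 9}
… ∩ ⟦under 4⟧ = {2, 3, 4, 7, 8, 9} ∩ {1, 2, 3, 4, 6} = {2, 3, 4}
… ∩ ⟦visible⟧ = {2, 3, 4} ∩ {1, 3, 4, 5, 8} = {3, 4}
… ∩ ⟦yellow⟧ = {3, 4} ∩ {1, 3, 4, 6, 9} = {3, 4}
So ⟦visible yellow lamp that broke under 4⟧ = {3, 4}.

{3, 4}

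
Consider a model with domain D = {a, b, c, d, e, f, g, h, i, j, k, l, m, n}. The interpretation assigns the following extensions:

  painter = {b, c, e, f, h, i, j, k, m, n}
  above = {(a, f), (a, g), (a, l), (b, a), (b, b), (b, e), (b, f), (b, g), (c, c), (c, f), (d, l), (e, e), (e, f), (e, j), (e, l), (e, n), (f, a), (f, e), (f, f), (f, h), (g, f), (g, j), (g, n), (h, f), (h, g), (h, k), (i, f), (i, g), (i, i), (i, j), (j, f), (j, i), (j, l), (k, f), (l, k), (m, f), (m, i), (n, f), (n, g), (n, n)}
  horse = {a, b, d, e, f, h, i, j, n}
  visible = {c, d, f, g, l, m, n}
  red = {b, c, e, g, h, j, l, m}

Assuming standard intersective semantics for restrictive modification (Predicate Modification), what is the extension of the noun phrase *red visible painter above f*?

{c, m}

⟦above f⟧ = {x : ⟨x, f⟩ ∈ ⟦above⟧} = {a, b, c, e, f, g, h, i, j, k, m, n}
⟦painter⟧ = {b, c, e, f, h, i, j, k, m, n}
… ∩ ⟦above f⟧ = {b, c, e, f, h, i, j, k, m, n} ∩ {a, b, c, e, f, g, h, i, j, k, m, n} = {b, c, e, f, h, i, j, k, m, n}
… ∩ ⟦red⟧ = {b, c, e, f, h, i, j, k, m, n} ∩ {b, c, e, g, h, j, l, m} = {b, c, e, h, j, m}
… ∩ ⟦visible⟧ = {b, c, e, h, j, m} ∩ {c, d, f, g, l, m, n} = {c, m}
So ⟦red visible painter above f⟧ = {c, m}.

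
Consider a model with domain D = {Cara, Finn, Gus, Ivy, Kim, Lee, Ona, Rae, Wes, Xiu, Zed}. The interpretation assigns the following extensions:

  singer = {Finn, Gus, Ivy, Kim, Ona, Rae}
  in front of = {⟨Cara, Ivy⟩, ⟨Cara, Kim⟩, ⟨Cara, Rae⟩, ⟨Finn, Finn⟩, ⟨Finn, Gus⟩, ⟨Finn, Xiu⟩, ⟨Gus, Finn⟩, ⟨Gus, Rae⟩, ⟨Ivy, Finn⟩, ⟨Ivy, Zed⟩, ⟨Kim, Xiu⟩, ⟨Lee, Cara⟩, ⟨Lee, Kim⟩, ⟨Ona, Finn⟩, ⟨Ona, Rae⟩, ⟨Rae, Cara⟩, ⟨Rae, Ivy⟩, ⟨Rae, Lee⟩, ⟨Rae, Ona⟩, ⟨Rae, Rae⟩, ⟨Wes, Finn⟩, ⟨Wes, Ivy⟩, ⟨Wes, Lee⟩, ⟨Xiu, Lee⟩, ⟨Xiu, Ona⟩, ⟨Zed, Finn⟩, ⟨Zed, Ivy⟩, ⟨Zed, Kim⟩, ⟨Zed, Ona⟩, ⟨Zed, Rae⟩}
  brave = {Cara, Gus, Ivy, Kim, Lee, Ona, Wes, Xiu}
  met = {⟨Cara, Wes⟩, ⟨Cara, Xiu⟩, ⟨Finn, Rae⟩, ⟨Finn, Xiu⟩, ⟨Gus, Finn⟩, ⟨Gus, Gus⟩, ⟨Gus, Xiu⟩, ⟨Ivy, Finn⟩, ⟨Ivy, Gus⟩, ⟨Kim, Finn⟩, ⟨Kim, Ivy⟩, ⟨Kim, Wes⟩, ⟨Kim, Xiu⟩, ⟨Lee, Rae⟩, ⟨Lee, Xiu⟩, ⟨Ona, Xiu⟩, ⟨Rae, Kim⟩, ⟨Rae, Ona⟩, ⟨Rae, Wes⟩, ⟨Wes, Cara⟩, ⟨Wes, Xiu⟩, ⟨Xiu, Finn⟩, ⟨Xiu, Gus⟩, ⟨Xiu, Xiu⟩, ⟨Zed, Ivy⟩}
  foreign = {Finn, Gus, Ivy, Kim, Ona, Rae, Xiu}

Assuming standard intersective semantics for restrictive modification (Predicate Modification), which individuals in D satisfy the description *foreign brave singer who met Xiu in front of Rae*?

⟦who met Xiu⟧ = {x : ⟨x, Xiu⟩ ∈ ⟦met⟧} = {Cara, Finn, Gus, Kim, Lee, Ona, Wes, Xiu}
⟦in front of Rae⟧ = {x : ⟨x, Rae⟩ ∈ ⟦in front of⟧} = {Cara, Gus, Ona, Rae, Zed}
⟦singer⟧ = {Finn, Gus, Ivy, Kim, Ona, Rae}
… ∩ ⟦who met Xiu⟧ = {Finn, Gus, Ivy, Kim, Ona, Rae} ∩ {Cara, Finn, Gus, Kim, Lee, Ona, Wes, Xiu} = {Finn, Gus, Kim, Ona}
… ∩ ⟦in front of Rae⟧ = {Finn, Gus, Kim, Ona} ∩ {Cara, Gus, Ona, Rae, Zed} = {Gus, Ona}
… ∩ ⟦foreign⟧ = {Gus, Ona} ∩ {Finn, Gus, Ivy, Kim, Ona, Rae, Xiu} = {Gus, Ona}
… ∩ ⟦brave⟧ = {Gus, Ona} ∩ {Cara, Gus, Ivy, Kim, Lee, Ona, Wes, Xiu} = {Gus, Ona}
So ⟦foreign brave singer who met Xiu in front of Rae⟧ = {Gus, Ona}.

{Gus, Ona}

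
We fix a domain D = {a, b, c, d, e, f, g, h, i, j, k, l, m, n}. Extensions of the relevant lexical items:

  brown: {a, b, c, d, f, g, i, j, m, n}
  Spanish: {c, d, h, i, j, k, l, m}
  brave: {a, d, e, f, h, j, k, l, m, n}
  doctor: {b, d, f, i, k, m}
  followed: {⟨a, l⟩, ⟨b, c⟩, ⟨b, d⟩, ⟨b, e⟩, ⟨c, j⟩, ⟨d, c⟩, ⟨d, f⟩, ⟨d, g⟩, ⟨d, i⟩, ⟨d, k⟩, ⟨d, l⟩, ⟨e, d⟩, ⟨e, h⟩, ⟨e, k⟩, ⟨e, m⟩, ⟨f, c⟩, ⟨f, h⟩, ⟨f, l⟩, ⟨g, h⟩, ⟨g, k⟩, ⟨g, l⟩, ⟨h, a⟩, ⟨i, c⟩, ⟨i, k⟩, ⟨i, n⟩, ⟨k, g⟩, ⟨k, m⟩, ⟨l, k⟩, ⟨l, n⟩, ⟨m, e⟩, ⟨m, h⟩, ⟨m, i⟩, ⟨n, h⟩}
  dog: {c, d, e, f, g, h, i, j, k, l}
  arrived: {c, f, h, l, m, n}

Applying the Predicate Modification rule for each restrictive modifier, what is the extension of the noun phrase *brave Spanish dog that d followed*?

{k, l}

⟦that d followed⟧ = {x : ⟨d, x⟩ ∈ ⟦followed⟧} = {c, f, g, i, k, l}
⟦dog⟧ = {c, d, e, f, g, h, i, j, k, l}
… ∩ ⟦that d followed⟧ = {c, d, e, f, g, h, i, j, k, l} ∩ {c, f, g, i, k, l} = {c, f, g, i, k, l}
… ∩ ⟦brave⟧ = {c, f, g, i, k, l} ∩ {a, d, e, f, h, j, k, l, m, n} = {f, k, l}
… ∩ ⟦Spanish⟧ = {f, k, l} ∩ {c, d, h, i, j, k, l, m} = {k, l}
So ⟦brave Spanish dog that d followed⟧ = {k, l}.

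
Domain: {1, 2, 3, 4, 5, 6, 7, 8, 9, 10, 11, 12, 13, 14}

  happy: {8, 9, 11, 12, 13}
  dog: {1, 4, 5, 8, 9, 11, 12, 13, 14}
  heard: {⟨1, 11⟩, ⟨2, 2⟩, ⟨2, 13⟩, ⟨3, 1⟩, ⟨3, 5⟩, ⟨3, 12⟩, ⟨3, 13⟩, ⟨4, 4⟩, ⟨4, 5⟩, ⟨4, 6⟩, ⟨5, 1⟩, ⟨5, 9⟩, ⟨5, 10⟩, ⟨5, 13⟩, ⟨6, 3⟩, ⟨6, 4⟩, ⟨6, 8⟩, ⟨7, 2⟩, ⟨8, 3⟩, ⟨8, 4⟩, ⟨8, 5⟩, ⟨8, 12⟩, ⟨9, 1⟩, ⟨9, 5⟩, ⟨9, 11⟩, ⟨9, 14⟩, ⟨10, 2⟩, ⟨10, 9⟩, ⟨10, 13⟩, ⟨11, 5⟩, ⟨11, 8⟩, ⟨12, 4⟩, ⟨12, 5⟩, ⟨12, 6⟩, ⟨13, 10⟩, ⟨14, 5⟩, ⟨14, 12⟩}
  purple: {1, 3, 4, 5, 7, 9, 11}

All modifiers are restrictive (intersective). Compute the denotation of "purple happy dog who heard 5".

⟦who heard 5⟧ = {x : ⟨x, 5⟩ ∈ ⟦heard⟧} = {3, 4, 8, 9, 11, 12, 14}
⟦dog⟧ = {1, 4, 5, 8, 9, 11, 12, 13, 14}
… ∩ ⟦who heard 5⟧ = {1, 4, 5, 8, 9, 11, 12, 13, 14} ∩ {3, 4, 8, 9, 11, 12, 14} = {4, 8, 9, 11, 12, 14}
… ∩ ⟦purple⟧ = {4, 8, 9, 11, 12, 14} ∩ {1, 3, 4, 5, 7, 9, 11} = {4, 9, 11}
… ∩ ⟦happy⟧ = {4, 9, 11} ∩ {8, 9, 11, 12, 13} = {9, 11}
So ⟦purple happy dog who heard 5⟧ = {9, 11}.

{9, 11}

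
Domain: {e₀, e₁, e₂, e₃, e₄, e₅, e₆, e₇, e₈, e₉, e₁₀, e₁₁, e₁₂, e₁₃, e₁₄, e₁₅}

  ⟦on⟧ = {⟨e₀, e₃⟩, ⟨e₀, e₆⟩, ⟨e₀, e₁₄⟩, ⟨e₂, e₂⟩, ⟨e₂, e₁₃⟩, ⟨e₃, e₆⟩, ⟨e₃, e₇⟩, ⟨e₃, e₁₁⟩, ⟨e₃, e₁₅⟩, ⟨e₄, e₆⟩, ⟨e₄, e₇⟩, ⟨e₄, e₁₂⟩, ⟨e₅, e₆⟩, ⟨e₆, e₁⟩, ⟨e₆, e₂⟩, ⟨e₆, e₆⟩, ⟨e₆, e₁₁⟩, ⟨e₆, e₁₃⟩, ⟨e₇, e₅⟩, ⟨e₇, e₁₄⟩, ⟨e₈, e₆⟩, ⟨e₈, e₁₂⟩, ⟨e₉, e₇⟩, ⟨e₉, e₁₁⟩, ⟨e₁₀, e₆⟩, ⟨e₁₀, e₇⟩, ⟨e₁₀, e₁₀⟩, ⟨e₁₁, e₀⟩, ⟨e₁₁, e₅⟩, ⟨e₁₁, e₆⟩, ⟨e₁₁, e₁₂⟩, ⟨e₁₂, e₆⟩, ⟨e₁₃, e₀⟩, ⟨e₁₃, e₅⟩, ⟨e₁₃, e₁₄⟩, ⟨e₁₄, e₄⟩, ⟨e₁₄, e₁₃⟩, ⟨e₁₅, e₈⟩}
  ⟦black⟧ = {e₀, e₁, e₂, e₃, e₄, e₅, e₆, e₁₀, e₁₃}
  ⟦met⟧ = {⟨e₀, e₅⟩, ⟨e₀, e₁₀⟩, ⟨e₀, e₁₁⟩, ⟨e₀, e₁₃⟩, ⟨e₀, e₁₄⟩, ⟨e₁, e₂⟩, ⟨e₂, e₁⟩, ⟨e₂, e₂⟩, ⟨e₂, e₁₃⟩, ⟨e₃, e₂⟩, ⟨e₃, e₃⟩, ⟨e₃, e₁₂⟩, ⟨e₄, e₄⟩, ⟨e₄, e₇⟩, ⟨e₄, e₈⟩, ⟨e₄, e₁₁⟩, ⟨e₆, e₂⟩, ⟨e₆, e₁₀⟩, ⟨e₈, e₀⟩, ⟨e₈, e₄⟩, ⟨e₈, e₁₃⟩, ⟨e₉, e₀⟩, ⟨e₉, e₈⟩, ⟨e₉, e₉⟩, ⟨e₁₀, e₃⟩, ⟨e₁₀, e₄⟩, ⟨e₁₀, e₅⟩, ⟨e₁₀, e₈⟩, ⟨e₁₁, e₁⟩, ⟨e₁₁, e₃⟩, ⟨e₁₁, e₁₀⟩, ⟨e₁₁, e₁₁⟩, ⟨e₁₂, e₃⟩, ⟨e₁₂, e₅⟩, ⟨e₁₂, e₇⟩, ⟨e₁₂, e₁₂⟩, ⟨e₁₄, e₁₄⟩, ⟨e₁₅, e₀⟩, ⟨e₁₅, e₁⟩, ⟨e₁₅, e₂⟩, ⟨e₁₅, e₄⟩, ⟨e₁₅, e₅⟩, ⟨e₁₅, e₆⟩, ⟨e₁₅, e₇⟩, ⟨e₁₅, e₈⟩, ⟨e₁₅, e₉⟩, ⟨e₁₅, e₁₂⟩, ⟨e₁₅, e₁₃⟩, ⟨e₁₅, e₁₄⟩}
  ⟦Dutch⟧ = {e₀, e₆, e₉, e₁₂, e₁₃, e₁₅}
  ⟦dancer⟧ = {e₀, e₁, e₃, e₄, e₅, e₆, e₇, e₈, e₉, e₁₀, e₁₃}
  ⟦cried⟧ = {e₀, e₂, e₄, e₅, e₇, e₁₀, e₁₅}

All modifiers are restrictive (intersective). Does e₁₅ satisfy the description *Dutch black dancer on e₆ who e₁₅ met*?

⟦on e₆⟧ = {x : ⟨x, e₆⟩ ∈ ⟦on⟧} = {e₀, e₃, e₄, e₅, e₆, e₈, e₁₀, e₁₁, e₁₂}
⟦who e₁₅ met⟧ = {x : ⟨e₁₅, x⟩ ∈ ⟦met⟧} = {e₀, e₁, e₂, e₄, e₅, e₆, e₇, e₈, e₉, e₁₂, e₁₃, e₁₄}
⟦dancer⟧ = {e₀, e₁, e₃, e₄, e₅, e₆, e₇, e₈, e₉, e₁₀, e₁₃}
… ∩ ⟦on e₆⟧ = {e₀, e₁, e₃, e₄, e₅, e₆, e₇, e₈, e₉, e₁₀, e₁₃} ∩ {e₀, e₃, e₄, e₅, e₆, e₈, e₁₀, e₁₁, e₁₂} = {e₀, e₃, e₄, e₅, e₆, e₈, e₁₀}
… ∩ ⟦who e₁₅ met⟧ = {e₀, e₃, e₄, e₅, e₆, e₈, e₁₀} ∩ {e₀, e₁, e₂, e₄, e₅, e₆, e₇, e₈, e₉, e₁₂, e₁₃, e₁₄} = {e₀, e₄, e₅, e₆, e₈}
… ∩ ⟦Dutch⟧ = {e₀, e₄, e₅, e₆, e₈} ∩ {e₀, e₆, e₉, e₁₂, e₁₃, e₁₅} = {e₀, e₆}
… ∩ ⟦black⟧ = {e₀, e₆} ∩ {e₀, e₁, e₂, e₃, e₄, e₅, e₆, e₁₀, e₁₃} = {e₀, e₆}
⟦Dutch black dancer on e₆ who e₁₅ met⟧ = {e₀, e₆}; e₁₅ ∉ this set.

no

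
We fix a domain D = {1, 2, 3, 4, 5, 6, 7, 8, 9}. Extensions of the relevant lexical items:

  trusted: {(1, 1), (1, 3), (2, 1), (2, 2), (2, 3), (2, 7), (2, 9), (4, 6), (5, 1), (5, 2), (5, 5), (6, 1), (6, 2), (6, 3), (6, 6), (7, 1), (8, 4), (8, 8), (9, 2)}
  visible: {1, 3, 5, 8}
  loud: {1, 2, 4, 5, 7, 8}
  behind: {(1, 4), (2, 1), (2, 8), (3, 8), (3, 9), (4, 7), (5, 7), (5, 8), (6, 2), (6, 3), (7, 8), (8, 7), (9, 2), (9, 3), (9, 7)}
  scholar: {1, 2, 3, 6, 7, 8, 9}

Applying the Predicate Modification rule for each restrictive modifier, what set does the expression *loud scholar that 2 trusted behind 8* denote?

{2, 7}

⟦that 2 trusted⟧ = {x : ⟨2, x⟩ ∈ ⟦trusted⟧} = {1, 2, 3, 7, 9}
⟦behind 8⟧ = {x : ⟨x, 8⟩ ∈ ⟦behind⟧} = {2, 3, 5, 7}
⟦scholar⟧ = {1, 2, 3, 6, 7, 8, 9}
… ∩ ⟦that 2 trusted⟧ = {1, 2, 3, 6, 7, 8, 9} ∩ {1, 2, 3, 7, 9} = {1, 2, 3, 7, 9}
… ∩ ⟦behind 8⟧ = {1, 2, 3, 7, 9} ∩ {2, 3, 5, 7} = {2, 3, 7}
… ∩ ⟦loud⟧ = {2, 3, 7} ∩ {1, 2, 4, 5, 7, 8} = {2, 7}
So ⟦loud scholar that 2 trusted behind 8⟧ = {2, 7}.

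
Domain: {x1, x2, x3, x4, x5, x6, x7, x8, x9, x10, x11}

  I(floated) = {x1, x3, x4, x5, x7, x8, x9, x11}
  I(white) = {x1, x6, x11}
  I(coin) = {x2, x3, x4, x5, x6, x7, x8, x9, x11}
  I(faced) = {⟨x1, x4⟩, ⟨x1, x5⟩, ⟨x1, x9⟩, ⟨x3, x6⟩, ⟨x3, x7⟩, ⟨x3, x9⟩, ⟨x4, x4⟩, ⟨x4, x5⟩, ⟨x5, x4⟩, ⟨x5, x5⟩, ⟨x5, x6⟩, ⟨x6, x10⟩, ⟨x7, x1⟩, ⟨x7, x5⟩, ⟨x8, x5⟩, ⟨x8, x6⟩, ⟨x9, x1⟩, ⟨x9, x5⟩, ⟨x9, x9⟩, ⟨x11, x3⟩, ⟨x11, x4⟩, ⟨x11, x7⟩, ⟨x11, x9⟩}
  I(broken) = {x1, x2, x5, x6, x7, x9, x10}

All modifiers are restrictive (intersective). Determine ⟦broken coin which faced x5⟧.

{x5, x7, x9}

⟦which faced x5⟧ = {x : ⟨x, x5⟩ ∈ ⟦faced⟧} = {x1, x4, x5, x7, x8, x9}
⟦coin⟧ = {x2, x3, x4, x5, x6, x7, x8, x9, x11}
… ∩ ⟦which faced x5⟧ = {x2, x3, x4, x5, x6, x7, x8, x9, x11} ∩ {x1, x4, x5, x7, x8, x9} = {x4, x5, x7, x8, x9}
… ∩ ⟦broken⟧ = {x4, x5, x7, x8, x9} ∩ {x1, x2, x5, x6, x7, x9, x10} = {x5, x7, x9}
So ⟦broken coin which faced x5⟧ = {x5, x7, x9}.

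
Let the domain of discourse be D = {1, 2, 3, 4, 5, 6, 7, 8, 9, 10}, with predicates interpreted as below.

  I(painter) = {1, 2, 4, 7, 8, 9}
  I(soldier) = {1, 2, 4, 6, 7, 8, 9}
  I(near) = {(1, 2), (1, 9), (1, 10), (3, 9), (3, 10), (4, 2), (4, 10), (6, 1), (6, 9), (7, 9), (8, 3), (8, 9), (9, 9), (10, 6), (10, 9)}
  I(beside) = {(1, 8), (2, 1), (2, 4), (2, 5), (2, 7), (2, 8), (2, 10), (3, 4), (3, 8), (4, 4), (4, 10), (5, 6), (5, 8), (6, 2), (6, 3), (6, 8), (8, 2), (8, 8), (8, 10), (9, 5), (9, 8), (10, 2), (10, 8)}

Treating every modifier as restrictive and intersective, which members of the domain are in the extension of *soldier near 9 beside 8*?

⟦near 9⟧ = {x : ⟨x, 9⟩ ∈ ⟦near⟧} = {1, 3, 6, 7, 8, 9, 10}
⟦beside 8⟧ = {x : ⟨x, 8⟩ ∈ ⟦beside⟧} = {1, 2, 3, 5, 6, 8, 9, 10}
⟦soldier⟧ = {1, 2, 4, 6, 7, 8, 9}
… ∩ ⟦near 9⟧ = {1, 2, 4, 6, 7, 8, 9} ∩ {1, 3, 6, 7, 8, 9, 10} = {1, 6, 7, 8, 9}
… ∩ ⟦beside 8⟧ = {1, 6, 7, 8, 9} ∩ {1, 2, 3, 5, 6, 8, 9, 10} = {1, 6, 8, 9}
So ⟦soldier near 9 beside 8⟧ = {1, 6, 8, 9}.

{1, 6, 8, 9}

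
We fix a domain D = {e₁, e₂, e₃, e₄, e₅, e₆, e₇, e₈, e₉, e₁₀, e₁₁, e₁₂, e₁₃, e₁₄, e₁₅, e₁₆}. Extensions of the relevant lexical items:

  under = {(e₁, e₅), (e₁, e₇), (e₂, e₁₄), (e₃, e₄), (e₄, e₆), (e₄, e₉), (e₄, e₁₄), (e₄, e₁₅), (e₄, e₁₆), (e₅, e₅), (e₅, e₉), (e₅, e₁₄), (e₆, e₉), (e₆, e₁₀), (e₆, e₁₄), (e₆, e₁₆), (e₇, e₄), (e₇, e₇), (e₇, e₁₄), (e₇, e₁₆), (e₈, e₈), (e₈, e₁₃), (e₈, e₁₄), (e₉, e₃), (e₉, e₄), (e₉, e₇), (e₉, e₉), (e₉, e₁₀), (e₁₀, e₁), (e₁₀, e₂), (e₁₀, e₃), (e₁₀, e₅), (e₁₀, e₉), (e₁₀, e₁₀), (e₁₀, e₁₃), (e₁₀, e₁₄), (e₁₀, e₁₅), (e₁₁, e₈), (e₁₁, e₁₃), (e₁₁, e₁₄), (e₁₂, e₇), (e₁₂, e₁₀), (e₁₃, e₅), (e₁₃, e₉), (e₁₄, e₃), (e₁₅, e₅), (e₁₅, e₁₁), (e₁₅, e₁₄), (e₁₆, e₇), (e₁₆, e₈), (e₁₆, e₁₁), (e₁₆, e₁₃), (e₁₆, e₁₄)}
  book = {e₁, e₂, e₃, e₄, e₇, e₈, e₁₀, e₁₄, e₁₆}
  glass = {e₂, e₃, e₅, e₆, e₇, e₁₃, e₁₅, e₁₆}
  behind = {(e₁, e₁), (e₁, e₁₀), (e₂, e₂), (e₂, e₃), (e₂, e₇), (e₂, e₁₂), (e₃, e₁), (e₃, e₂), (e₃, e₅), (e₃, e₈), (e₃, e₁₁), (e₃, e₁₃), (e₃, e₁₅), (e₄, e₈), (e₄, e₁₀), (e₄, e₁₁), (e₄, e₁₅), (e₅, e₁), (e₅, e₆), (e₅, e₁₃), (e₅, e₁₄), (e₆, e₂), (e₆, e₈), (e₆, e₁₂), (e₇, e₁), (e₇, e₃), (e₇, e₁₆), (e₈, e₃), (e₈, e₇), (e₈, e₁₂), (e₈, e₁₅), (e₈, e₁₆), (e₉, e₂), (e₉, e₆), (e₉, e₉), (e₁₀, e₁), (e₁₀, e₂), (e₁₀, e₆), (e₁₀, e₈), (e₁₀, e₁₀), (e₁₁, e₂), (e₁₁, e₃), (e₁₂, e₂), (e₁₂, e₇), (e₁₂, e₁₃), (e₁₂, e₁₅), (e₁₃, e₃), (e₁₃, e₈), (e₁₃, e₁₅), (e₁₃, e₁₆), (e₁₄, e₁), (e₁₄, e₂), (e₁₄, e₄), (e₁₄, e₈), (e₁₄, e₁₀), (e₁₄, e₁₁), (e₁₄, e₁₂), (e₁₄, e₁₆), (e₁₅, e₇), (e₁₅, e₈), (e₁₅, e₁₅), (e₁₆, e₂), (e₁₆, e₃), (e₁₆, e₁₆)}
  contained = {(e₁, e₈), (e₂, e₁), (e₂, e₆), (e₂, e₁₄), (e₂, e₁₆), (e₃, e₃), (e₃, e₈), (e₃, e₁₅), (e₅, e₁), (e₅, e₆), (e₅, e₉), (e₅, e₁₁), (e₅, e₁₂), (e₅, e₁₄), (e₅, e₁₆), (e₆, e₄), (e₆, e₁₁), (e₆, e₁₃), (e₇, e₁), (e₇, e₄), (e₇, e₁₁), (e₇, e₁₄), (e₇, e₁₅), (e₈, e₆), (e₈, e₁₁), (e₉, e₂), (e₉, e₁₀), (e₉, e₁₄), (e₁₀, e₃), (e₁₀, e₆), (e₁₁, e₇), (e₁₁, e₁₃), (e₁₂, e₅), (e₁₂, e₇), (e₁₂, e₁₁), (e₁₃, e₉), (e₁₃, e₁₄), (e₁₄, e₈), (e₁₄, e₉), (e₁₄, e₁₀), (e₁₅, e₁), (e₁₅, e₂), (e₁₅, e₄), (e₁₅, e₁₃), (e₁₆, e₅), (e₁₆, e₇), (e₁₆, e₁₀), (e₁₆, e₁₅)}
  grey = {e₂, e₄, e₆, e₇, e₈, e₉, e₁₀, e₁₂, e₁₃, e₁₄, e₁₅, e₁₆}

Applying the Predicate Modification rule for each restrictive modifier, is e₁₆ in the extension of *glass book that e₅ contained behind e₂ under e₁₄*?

⟦that e₅ contained⟧ = {x : ⟨e₅, x⟩ ∈ ⟦contained⟧} = {e₁, e₆, e₉, e₁₁, e₁₂, e₁₄, e₁₆}
⟦behind e₂⟧ = {x : ⟨x, e₂⟩ ∈ ⟦behind⟧} = {e₂, e₃, e₆, e₉, e₁₀, e₁₁, e₁₂, e₁₄, e₁₆}
⟦under e₁₄⟧ = {x : ⟨x, e₁₄⟩ ∈ ⟦under⟧} = {e₂, e₄, e₅, e₆, e₇, e₈, e₁₀, e₁₁, e₁₅, e₁₆}
⟦book⟧ = {e₁, e₂, e₃, e₄, e₇, e₈, e₁₀, e₁₄, e₁₆}
… ∩ ⟦that e₅ contained⟧ = {e₁, e₂, e₃, e₄, e₇, e₈, e₁₀, e₁₄, e₁₆} ∩ {e₁, e₆, e₉, e₁₁, e₁₂, e₁₄, e₁₆} = {e₁, e₁₄, e₁₆}
… ∩ ⟦behind e₂⟧ = {e₁, e₁₄, e₁₆} ∩ {e₂, e₃, e₆, e₉, e₁₀, e₁₁, e₁₂, e₁₄, e₁₆} = {e₁₄, e₁₆}
… ∩ ⟦under e₁₄⟧ = {e₁₄, e₁₆} ∩ {e₂, e₄, e₅, e₆, e₇, e₈, e₁₀, e₁₁, e₁₅, e₁₆} = {e₁₆}
… ∩ ⟦glass⟧ = {e₁₆} ∩ {e₂, e₃, e₅, e₆, e₇, e₁₃, e₁₅, e₁₆} = {e₁₆}
⟦glass book that e₅ contained behind e₂ under e₁₄⟧ = {e₁₆}; e₁₆ ∈ this set.

yes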